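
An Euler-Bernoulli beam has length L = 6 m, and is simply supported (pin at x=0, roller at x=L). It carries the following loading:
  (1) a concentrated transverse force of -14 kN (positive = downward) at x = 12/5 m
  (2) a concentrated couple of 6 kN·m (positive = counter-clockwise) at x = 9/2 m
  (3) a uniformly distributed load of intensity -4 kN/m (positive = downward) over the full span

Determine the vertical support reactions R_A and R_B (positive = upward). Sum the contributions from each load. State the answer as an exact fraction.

Load 1 — point force P=-14 kN at a=12/5 m (b=L-a=18/5):
  R_A = Pb/L = (-14)·(18/5)/6 = -42/5 kN
  R_B = Pa/L = (-14)·(12/5)/6 = -28/5 kN
Load 2 — applied couple M₀=6 kN·m at a=9/2 m (b=L-a=3/2):
  R_A = M₀/L = 6/6 = 1 kN
  R_B = -M₀/L = -6/6 = -1 kN
Load 3 — uniform load w=-4 kN/m over full span:
  R_A = wL/2 = (-4)·6/2 = -12 kN
  R_B = wL/2 = (-4)·6/2 = -12 kN
Superposition: R_A = -97/5 kN, R_B = -93/5 kN

R_A = -97/5 kN, R_B = -93/5 kN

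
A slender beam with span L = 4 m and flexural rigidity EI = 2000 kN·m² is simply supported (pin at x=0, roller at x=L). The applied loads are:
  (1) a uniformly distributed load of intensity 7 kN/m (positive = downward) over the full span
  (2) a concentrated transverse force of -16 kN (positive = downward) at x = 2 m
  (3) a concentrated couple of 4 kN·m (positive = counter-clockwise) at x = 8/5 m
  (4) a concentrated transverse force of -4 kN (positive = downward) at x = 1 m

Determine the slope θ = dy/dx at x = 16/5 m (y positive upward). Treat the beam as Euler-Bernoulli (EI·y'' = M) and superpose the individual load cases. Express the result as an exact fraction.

θ(16/5) = -1427/1500000 rad

Load 1 — uniform load w=7 kN/m over full span:
  θ_1 = -w(L³-6Lx²+4x³)/(24EI) = -7·(4³-6·4·(16/5)²+4·(16/5)³)/(24·2000) = 231/31250 rad
Load 2 — point force P=-16 kN at a=2 m (b=L-a=2):
  θ_2 = -Pa(2L²-6Lx+3x²+a²)/(6LEI)  [x>a] = -(-16)·2·(2·4²-6·4·(16/5)+3·(16/5)²+2²)/(6·4·2000) = -21/3125 rad
Load 3 — applied couple M₀=4 kN·m at a=8/5 m (b=L-a=12/5):
  θ_3 = (M₀x²/(2L)-M₀(x-a)+C₁)/EI  [x>a] with C₁=M₀(3b²-L²)/(6L)=16/75 = (4·(16/5)²/(2·4)-4·((16/5)-(8/5))+(16/75))/2000 = -1/1875 rad
Load 4 — point force P=-4 kN at a=1 m (b=L-a=3):
  θ_4 = -Pa(2L²-6Lx+3x²+a²)/(6LEI)  [x>a] = -(-4)·1·(2·4²-6·4·(16/5)+3·(16/5)²+1²)/(6·4·2000) = -109/100000 rad
Superposition: θ = Σ θ_i = -1427/1500000 rad ≈ -0.000951 rad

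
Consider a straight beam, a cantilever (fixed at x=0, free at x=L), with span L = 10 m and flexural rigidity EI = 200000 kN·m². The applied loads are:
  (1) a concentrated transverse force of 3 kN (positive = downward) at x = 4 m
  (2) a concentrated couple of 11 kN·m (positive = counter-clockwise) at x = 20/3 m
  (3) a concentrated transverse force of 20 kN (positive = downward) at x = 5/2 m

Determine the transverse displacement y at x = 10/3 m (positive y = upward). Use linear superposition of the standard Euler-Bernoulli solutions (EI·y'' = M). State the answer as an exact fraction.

y(10/3) = -619/864000 m

Load 1 — point force P=3 kN at a=4 m (b=L-a=6):
  y_1 = -Px²(3a-x)/(6EI)  [x≤a] = -3·(10/3)²·(3·4-(10/3))/(6·200000) = -13/54000 m
Load 2 — applied couple M₀=11 kN·m at a=20/3 m (b=L-a=10/3):
  y_2 = M₀x²/(2EI)  [x≤a] = 11·(10/3)²/(2·200000) = 11/36000 m
Load 3 — point force P=20 kN at a=5/2 m (b=L-a=15/2):
  y_3 = -Pa²(3x-a)/(6EI)  [x>a] = -20·(5/2)²·(3·(10/3)-(5/2))/(6·200000) = -1/1280 m
Superposition: y = Σ y_i = -619/864000 m ≈ -0.000716 m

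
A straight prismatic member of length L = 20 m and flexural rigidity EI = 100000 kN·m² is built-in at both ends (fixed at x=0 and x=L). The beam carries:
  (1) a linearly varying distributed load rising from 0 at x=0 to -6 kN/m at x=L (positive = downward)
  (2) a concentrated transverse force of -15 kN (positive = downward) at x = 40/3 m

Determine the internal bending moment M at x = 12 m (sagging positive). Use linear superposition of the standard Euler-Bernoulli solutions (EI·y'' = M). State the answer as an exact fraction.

M(12) = -3332/45 kN·m

Load 1 — triangular load w₀=-6 kN/m (0→w₀ over full span):
  M_1 = 3w₀Lx/20 - w₀L²/30 - w₀x³/(6L) = 3·(-6)·20·12/20 - (-6)·20²/30 - (-6)·12³/(6·20) = -248/5 kN·m
Load 2 — point force P=-15 kN at a=40/3 m (b=L-a=20/3):
  M_2 = Pb²(3a+b)x/L³ - Pab²/L²  [x≤a] = (-15)·(20/3)²·(3·(40/3)+(20/3))·12/20³ - (-15)·(40/3)·(20/3)²/20² = -220/9 kN·m
Superposition: M = Σ M_i = -3332/45 kN·m ≈ -74.044444 kN·m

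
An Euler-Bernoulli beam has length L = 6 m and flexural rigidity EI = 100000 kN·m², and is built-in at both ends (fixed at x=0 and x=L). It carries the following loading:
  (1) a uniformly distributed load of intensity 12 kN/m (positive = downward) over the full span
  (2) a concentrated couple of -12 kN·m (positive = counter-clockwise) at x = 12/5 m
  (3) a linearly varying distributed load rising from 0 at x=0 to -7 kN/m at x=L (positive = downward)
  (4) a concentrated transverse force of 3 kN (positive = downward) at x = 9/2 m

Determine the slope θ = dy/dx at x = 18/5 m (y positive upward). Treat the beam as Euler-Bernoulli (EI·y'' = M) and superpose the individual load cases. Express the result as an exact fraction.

θ(18/5) = 693/7812500 rad

Load 1 — uniform load w=12 kN/m over full span:
  θ_1 = -wx(L-x)(L-2x)/(12EI) = -12·(18/5)·(6-(18/5))·(6-2·(18/5))/(12·100000) = 81/781250 rad
Load 2 — applied couple M₀=-12 kN·m at a=12/5 m (b=L-a=18/5):
  θ_2 = (R_Ax²/2 - M_Ax - M₀(x-a))/EI  [x>a] with R_A=-72/25, M_A=-36/25 = ((-72/25)·(18/5)²/2 - (-36/25)·(18/5) - (-12)·((18/5)-(12/5)))/100000 = 18/1953125 rad
Load 3 — triangular load w₀=-7 kN/m (0→w₀ over full span):
  θ_3 = -w₀(2x(L-x)(L-2x)(x+2L)+x²(L-x)²)/(120LEI) = -(-7)·(2·(18/5)·(6-(18/5))·(6-2·(18/5))·((18/5)+2·6)+(18/5)²·(6-(18/5))²)/(120·6·100000) = -189/7812500 rad
Load 4 — point force P=3 kN at a=9/2 m (b=L-a=3/2):
  θ_4 = -Pb²x(2aL-(3a+b)x)/(2L³EI)  [x≤a] = -3·(3/2)²·(18/5)·(2·(9/2)·6-(3·(9/2)+(3/2))·(18/5))/(2·6³·100000) = 0 rad
Superposition: θ = Σ θ_i = 693/7812500 rad ≈ 0.000089 rad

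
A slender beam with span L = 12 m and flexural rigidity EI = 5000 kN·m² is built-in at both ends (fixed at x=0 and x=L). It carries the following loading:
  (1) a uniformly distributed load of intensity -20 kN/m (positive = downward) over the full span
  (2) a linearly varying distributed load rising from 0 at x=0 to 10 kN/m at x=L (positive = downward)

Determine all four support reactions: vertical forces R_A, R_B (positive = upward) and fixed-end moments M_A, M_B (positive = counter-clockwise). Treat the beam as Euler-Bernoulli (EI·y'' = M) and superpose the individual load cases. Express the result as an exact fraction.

R_A = -102 kN, M_A = -192 kN·m, R_B = -78 kN, M_B = 168 kN·m

Load 1 — uniform load w=-20 kN/m over full span:
  R_A = wL/2 = (-20)·12/2 = -120 kN
  M_A = wL²/12 = (-20)·12²/12 = -240 kN·m
  R_B = wL/2 = (-20)·12/2 = -120 kN
  M_B = -wL²/12 = -(-20)·12²/12 = 240 kN·m
Load 2 — triangular load w₀=10 kN/m (0→w₀ over full span):
  R_A = 3w₀L/20 = 3·10·12/20 = 18 kN
  M_A = w₀L²/30 = 10·12²/30 = 48 kN·m
  R_B = 7w₀L/20 = 7·10·12/20 = 42 kN
  M_B = -w₀L²/20 = -10·12²/20 = -72 kN·m
Superposition: R_A = -102 kN, M_A = -192 kN·m, R_B = -78 kN, M_B = 168 kN·m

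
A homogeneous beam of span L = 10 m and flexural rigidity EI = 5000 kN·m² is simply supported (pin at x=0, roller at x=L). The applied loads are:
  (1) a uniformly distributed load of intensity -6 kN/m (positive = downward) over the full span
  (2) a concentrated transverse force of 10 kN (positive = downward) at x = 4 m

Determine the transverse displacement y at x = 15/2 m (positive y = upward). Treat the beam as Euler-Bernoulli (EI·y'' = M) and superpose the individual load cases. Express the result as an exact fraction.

y(15/2) = 16399/192000 m

Load 1 — uniform load w=-6 kN/m over full span:
  y_1 = -wx(L³-2Lx²+x³)/(24EI) = -(-6)·(15/2)·(10³-2·10·(15/2)²+(15/2)³)/(24·5000) = 57/512 m
Load 2 — point force P=10 kN at a=4 m (b=L-a=6):
  y_2 = -Pa(L-x)(2Lx-a²-x²)/(6LEI)  [x>a] = -10·4·(10-(15/2))·(2·10·(15/2)-4²-(15/2)²)/(6·10·5000) = -311/12000 m
Superposition: y = Σ y_i = 16399/192000 m ≈ 0.085411 m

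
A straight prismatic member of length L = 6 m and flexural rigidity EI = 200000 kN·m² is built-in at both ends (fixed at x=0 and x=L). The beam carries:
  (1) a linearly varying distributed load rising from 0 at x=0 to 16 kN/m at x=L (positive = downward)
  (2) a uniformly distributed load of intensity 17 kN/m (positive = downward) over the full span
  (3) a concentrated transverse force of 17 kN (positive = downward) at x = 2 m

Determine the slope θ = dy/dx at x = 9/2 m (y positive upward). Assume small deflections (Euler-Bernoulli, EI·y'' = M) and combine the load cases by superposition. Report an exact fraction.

θ(9/2) = 489/2000000 rad

Load 1 — triangular load w₀=16 kN/m (0→w₀ over full span):
  θ_1 = -w₀(2x(L-x)(L-2x)(x+2L)+x²(L-x)²)/(120LEI) = -16·(2·(9/2)·(6-(9/2))·(6-2·(9/2))·((9/2)+2·6)+(9/2)²·(6-(9/2))²)/(120·6·200000) = 1107/16000000 rad
Load 2 — uniform load w=17 kN/m over full span:
  θ_2 = -wx(L-x)(L-2x)/(12EI) = -17·(9/2)·(6-(9/2))·(6-2·(9/2))/(12·200000) = 459/3200000 rad
Load 3 — point force P=17 kN at a=2 m (b=L-a=4):
  θ_3 = Pa²(L-x)(2bL-(3b+a)(L-x))/(2L³EI)  [x>a] = 17·2²·(6-(9/2))·(2·4·6-(3·4+2)·(6-(9/2)))/(2·6³·200000) = 51/1600000 rad
Superposition: θ = Σ θ_i = 489/2000000 rad ≈ 0.000244 rad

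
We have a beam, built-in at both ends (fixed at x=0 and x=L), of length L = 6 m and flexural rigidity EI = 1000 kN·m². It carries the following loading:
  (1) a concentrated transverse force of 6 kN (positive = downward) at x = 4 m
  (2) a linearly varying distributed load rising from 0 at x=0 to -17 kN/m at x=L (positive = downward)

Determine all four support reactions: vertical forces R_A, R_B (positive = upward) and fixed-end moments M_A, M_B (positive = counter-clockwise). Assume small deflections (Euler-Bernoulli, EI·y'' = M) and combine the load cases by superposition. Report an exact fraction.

Load 1 — point force P=6 kN at a=4 m (b=L-a=2):
  R_A = Pb²(3a+b)/L³ = 6·2²·(3·4+2)/6³ = 14/9 kN
  M_A = Pab²/L² = 6·4·2²/6² = 8/3 kN·m
  R_B = Pa²(a+3b)/L³ = 6·4²·(4+3·2)/6³ = 40/9 kN
  M_B = -Pa²b/L² = -6·4²·2/6² = -16/3 kN·m
Load 2 — triangular load w₀=-17 kN/m (0→w₀ over full span):
  R_A = 3w₀L/20 = 3·(-17)·6/20 = -153/10 kN
  M_A = w₀L²/30 = (-17)·6²/30 = -102/5 kN·m
  R_B = 7w₀L/20 = 7·(-17)·6/20 = -357/10 kN
  M_B = -w₀L²/20 = -(-17)·6²/20 = 153/5 kN·m
Superposition: R_A = -1237/90 kN, M_A = -266/15 kN·m, R_B = -2813/90 kN, M_B = 379/15 kN·m

R_A = -1237/90 kN, M_A = -266/15 kN·m, R_B = -2813/90 kN, M_B = 379/15 kN·m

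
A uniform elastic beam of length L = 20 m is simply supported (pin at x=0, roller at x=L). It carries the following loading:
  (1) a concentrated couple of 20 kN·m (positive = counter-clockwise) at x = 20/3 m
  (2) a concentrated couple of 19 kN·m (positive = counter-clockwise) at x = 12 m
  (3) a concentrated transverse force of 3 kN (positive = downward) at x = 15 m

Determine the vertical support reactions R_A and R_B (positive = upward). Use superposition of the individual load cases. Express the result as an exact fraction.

R_A = 27/10 kN, R_B = 3/10 kN

Load 1 — applied couple M₀=20 kN·m at a=20/3 m (b=L-a=40/3):
  R_A = M₀/L = 20/20 = 1 kN
  R_B = -M₀/L = -20/20 = -1 kN
Load 2 — applied couple M₀=19 kN·m at a=12 m (b=L-a=8):
  R_A = M₀/L = 19/20 kN
  R_B = -M₀/L = -19/20 kN
Load 3 — point force P=3 kN at a=15 m (b=L-a=5):
  R_A = Pb/L = 3·5/20 = 3/4 kN
  R_B = Pa/L = 3·15/20 = 9/4 kN
Superposition: R_A = 27/10 kN, R_B = 3/10 kN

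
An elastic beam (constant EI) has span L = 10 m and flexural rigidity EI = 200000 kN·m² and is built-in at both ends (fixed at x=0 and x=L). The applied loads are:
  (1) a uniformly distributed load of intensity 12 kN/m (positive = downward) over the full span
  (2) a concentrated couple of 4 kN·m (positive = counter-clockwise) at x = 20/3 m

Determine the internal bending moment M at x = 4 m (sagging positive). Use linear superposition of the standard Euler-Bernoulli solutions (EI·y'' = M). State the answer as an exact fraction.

Load 1 — uniform load w=12 kN/m over full span:
  M_1 = wLx/2 - wL²/12 - wx²/2 = 12·10·4/2 - 12·10²/12 - 12·4²/2 = 44 kN·m
Load 2 — applied couple M₀=4 kN·m at a=20/3 m (b=L-a=10/3):
  M_2 = R_Ax - M_A  [x≤a] with R_A=8/15, M_A=4/3 = (8/15)·4 - (4/3) = 4/5 kN·m
Superposition: M = Σ M_i = 224/5 kN·m ≈ 44.800000 kN·m

M(4) = 224/5 kN·m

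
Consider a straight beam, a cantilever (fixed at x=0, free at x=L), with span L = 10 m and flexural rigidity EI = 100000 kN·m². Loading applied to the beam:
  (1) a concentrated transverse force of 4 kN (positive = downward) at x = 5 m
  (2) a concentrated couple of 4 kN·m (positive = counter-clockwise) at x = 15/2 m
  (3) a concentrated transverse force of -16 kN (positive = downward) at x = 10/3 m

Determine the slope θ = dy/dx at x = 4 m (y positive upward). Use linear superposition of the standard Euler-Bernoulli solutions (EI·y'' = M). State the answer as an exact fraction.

Load 1 — point force P=4 kN at a=5 m (b=L-a=5):
  θ_1 = -Px(2a-x)/(2EI)  [x≤a] = -4·4·(2·5-4)/(2·100000) = -3/6250 rad
Load 2 — applied couple M₀=4 kN·m at a=15/2 m (b=L-a=5/2):
  θ_2 = M₀x/EI  [x≤a] = 4·4/100000 = 1/6250 rad
Load 3 — point force P=-16 kN at a=10/3 m (b=L-a=20/3):
  θ_3 = -Pa²/(2EI)  [x>a] = -(-16)·(10/3)²/(2·100000) = 1/1125 rad
Superposition: θ = Σ θ_i = 16/28125 rad ≈ 0.000569 rad

θ(4) = 16/28125 rad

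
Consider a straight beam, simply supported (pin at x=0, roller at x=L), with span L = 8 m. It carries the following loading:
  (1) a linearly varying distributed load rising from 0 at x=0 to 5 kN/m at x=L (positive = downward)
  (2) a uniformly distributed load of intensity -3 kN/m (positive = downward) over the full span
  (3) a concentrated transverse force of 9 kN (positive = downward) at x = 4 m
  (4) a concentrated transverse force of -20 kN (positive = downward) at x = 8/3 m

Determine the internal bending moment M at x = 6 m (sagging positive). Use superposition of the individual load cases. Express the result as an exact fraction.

M(6) = -29/6 kN·m

Load 1 — triangular load w₀=5 kN/m (0→w₀ over full span):
  M_1 = w₀Lx/6 - w₀x³/(6L) = 5·8·6/6 - 5·6³/(6·8) = 35/2 kN·m
Load 2 — uniform load w=-3 kN/m over full span:
  M_2 = wx(L-x)/2 = (-3)·6·(8-6)/2 = -18 kN·m
Load 3 — point force P=9 kN at a=4 m (b=L-a=4):
  M_3 = Pa(L-x)/L  [x>a] = 9·4·(8-6)/8 = 9 kN·m
Load 4 — point force P=-20 kN at a=8/3 m (b=L-a=16/3):
  M_4 = Pa(L-x)/L  [x>a] = (-20)·(8/3)·(8-6)/8 = -40/3 kN·m
Superposition: M = Σ M_i = -29/6 kN·m ≈ -4.833333 kN·m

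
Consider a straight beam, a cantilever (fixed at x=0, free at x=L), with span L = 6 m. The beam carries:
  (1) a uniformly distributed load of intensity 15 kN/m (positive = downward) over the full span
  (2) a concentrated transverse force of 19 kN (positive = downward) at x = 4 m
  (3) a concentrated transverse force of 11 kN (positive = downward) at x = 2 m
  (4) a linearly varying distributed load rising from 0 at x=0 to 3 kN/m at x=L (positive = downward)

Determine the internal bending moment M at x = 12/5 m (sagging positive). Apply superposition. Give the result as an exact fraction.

Load 1 — uniform load w=15 kN/m over full span:
  M_1 = -w(L-x)²/2 = -15·(6-(12/5))²/2 = -486/5 kN·m
Load 2 — point force P=19 kN at a=4 m (b=L-a=2):
  M_2 = -P(a-x)  [x≤a] = -19·(4-(12/5)) = -152/5 kN·m
Load 3 — point force P=11 kN at a=2 m (b=L-a=4):
  M_3 = 0  [x>a] = 0 kN·m
Load 4 — triangular load w₀=3 kN/m (0→w₀ over full span):
  M_4 = w₀Lx/2 - w₀L²/3 - w₀x³/(6L) = 3·6·(12/5)/2 - 3·6²/3 - 3·(12/5)³/(6·6) = -1944/125 kN·m
Superposition: M = Σ M_i = -17894/125 kN·m ≈ -143.152000 kN·m

M(12/5) = -17894/125 kN·m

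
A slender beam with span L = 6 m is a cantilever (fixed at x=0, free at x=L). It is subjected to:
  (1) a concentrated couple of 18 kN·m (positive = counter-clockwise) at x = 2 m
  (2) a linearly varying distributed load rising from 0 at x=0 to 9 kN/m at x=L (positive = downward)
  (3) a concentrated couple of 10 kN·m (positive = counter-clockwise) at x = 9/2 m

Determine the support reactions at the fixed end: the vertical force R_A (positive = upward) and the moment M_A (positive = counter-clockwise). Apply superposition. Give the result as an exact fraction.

R_A = 27 kN, M_A = 80 kN·m

Load 1 — applied couple M₀=18 kN·m at a=2 m (b=L-a=4):
  R_A = 0 kN
  M_A = -M₀ = -18 kN·m
Load 2 — triangular load w₀=9 kN/m (0→w₀ over full span):
  R_A = w₀L/2 = 9·6/2 = 27 kN
  M_A = w₀L²/3 = 9·6²/3 = 108 kN·m
Load 3 — applied couple M₀=10 kN·m at a=9/2 m (b=L-a=3/2):
  R_A = 0 kN
  M_A = -M₀ = -10 kN·m
Superposition: R_A = 27 kN, M_A = 80 kN·m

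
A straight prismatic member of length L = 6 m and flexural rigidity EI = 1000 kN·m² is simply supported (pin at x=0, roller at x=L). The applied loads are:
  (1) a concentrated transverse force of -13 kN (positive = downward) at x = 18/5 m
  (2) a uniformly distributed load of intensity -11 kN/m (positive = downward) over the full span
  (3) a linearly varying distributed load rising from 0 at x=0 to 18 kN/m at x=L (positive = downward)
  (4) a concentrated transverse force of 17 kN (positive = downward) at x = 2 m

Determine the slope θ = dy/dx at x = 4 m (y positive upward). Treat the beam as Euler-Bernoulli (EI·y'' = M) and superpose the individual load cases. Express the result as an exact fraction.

θ(4) = -7571/1125000 rad

Load 1 — point force P=-13 kN at a=18/5 m (b=L-a=12/5):
  θ_1 = -Pa(2L²-6Lx+3x²+a²)/(6LEI)  [x>a] = -(-13)·(18/5)·(2·6²-6·6·4+3·4²+(18/5)²)/(6·6·1000) = -897/62500 rad
Load 2 — uniform load w=-11 kN/m over full span:
  θ_2 = -w(L³-6Lx²+4x³)/(24EI) = -(-11)·(6³-6·6·4²+4·4³)/(24·1000) = -143/3000 rad
Load 3 — triangular load w₀=18 kN/m (0→w₀ over full span):
  θ_3 = -w₀(7L⁴-30L²x²+15x⁴)/(360LEI) = -18·(7·6⁴-30·6²·4²+15·4⁴)/(360·6·1000) = 91/2500 rad
Load 4 — point force P=17 kN at a=2 m (b=L-a=4):
  θ_4 = -Pa(2L²-6Lx+3x²+a²)/(6LEI)  [x>a] = -17·2·(2·6²-6·6·4+3·4²+2²)/(6·6·1000) = 17/900 rad
Superposition: θ = Σ θ_i = -7571/1125000 rad ≈ -0.006730 rad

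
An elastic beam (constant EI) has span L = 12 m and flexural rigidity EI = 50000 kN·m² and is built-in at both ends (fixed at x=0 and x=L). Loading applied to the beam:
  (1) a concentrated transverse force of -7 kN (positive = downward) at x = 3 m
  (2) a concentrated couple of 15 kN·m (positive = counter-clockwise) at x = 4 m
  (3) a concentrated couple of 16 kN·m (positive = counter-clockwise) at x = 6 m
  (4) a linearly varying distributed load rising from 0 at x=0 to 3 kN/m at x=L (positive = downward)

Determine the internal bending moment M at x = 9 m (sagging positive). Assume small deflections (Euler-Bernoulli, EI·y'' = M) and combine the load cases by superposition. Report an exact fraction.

M(9) = 397/160 kN·m

Load 1 — point force P=-7 kN at a=3 m (b=L-a=9):
  M_1 = Pa²(a+3b)(L-x)/L³ - Pa²b/L²  [x>a] = (-7)·3²·(3+3·9)·(12-9)/12³ - (-7)·3²·9/12² = 21/32 kN·m
Load 2 — applied couple M₀=15 kN·m at a=4 m (b=L-a=8):
  M_2 = R_Ax - M_A - M₀  [x>a] with R_A=5/3, M_A=0 = (5/3)·9 - 0 - 15 = 0 kN·m
Load 3 — applied couple M₀=16 kN·m at a=6 m (b=L-a=6):
  M_3 = R_Ax - M_A - M₀  [x>a] with R_A=2, M_A=4 = 2·9 - 4 - 16 = -2 kN·m
Load 4 — triangular load w₀=3 kN/m (0→w₀ over full span):
  M_4 = 3w₀Lx/20 - w₀L²/30 - w₀x³/(6L) = 3·3·12·9/20 - 3·12²/30 - 3·9³/(6·12) = 153/40 kN·m
Superposition: M = Σ M_i = 397/160 kN·m ≈ 2.481250 kN·m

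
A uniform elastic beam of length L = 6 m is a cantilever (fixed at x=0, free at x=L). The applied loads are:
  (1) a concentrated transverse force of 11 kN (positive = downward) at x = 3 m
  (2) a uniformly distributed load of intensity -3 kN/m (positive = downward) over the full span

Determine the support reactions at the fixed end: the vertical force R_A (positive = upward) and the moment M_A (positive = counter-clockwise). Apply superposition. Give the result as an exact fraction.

R_A = -7 kN, M_A = -21 kN·m

Load 1 — point force P=11 kN at a=3 m (b=L-a=3):
  R_A = P = 11 kN
  M_A = Pa = 11·3 = 33 kN·m
Load 2 — uniform load w=-3 kN/m over full span:
  R_A = wL = (-3)·6 = -18 kN
  M_A = wL²/2 = (-3)·6²/2 = -54 kN·m
Superposition: R_A = -7 kN, M_A = -21 kN·m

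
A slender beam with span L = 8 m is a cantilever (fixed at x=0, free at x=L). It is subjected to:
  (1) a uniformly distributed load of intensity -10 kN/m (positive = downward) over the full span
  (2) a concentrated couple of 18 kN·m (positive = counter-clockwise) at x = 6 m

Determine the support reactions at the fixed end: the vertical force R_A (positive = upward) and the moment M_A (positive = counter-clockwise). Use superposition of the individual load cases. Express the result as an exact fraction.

R_A = -80 kN, M_A = -338 kN·m

Load 1 — uniform load w=-10 kN/m over full span:
  R_A = wL = (-10)·8 = -80 kN
  M_A = wL²/2 = (-10)·8²/2 = -320 kN·m
Load 2 — applied couple M₀=18 kN·m at a=6 m (b=L-a=2):
  R_A = 0 kN
  M_A = -M₀ = -18 kN·m
Superposition: R_A = -80 kN, M_A = -338 kN·m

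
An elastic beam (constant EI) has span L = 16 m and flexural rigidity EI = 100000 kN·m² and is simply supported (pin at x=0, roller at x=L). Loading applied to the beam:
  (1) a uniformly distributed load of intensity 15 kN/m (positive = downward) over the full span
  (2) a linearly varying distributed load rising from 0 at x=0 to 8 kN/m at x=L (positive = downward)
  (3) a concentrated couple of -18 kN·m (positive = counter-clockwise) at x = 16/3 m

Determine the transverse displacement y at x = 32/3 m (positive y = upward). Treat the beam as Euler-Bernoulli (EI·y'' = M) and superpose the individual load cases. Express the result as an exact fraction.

Load 1 — uniform load w=15 kN/m over full span:
  y_1 = -wx(L³-2Lx²+x³)/(24EI) = -15·(32/3)·(16³-2·16·(32/3)²+(32/3)³)/(24·100000) = -5632/50625 m
Load 2 — triangular load w₀=8 kN/m (0→w₀ over full span):
  y_2 = -w₀x(7L⁴-10L²x²+3x⁴)/(360LEI) = -8·(32/3)·(7·16⁴-10·16²·(32/3)²+3·(32/3)⁴)/(360·16·100000) = -69632/2278125 m
Load 3 — applied couple M₀=-18 kN·m at a=16/3 m (b=L-a=32/3):
  y_3 = (M₀x³/(6L)-M₀(x-a)²/2+C₁x)/EI  [x>a] with C₁=M₀(3b²-L²)/(6L)=-16 = ((-18)·(32/3)³/(6·16)-(-18)·((32/3)-(16/3))²/2+(-16)·(32/3))/100000 = -8/5625 m
Superposition: y = Σ y_i = -326312/2278125 m ≈ -0.143237 m

y(32/3) = -326312/2278125 m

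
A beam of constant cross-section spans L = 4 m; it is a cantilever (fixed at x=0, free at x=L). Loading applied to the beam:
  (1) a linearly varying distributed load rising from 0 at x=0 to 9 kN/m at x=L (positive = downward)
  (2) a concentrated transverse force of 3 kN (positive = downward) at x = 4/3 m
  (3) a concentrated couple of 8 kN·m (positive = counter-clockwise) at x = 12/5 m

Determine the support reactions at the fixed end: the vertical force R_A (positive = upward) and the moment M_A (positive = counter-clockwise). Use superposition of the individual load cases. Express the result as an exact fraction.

R_A = 21 kN, M_A = 44 kN·m

Load 1 — triangular load w₀=9 kN/m (0→w₀ over full span):
  R_A = w₀L/2 = 9·4/2 = 18 kN
  M_A = w₀L²/3 = 9·4²/3 = 48 kN·m
Load 2 — point force P=3 kN at a=4/3 m (b=L-a=8/3):
  R_A = P = 3 kN
  M_A = Pa = 3·(4/3) = 4 kN·m
Load 3 — applied couple M₀=8 kN·m at a=12/5 m (b=L-a=8/5):
  R_A = 0 kN
  M_A = -M₀ = -8 kN·m
Superposition: R_A = 21 kN, M_A = 44 kN·m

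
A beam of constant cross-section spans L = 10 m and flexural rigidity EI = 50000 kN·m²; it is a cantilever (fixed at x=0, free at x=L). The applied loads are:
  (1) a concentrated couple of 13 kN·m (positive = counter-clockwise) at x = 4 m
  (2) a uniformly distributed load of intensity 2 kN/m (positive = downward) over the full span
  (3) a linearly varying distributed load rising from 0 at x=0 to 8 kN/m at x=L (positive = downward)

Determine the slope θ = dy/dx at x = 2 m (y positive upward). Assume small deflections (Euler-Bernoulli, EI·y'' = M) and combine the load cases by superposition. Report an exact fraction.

θ(2) = -4429/375000 rad

Load 1 — applied couple M₀=13 kN·m at a=4 m (b=L-a=6):
  θ_1 = M₀x/EI  [x≤a] = 13·2/50000 = 13/25000 rad
Load 2 — uniform load w=2 kN/m over full span:
  θ_2 = -wx(x²-3Lx+3L²)/(6EI) = -2·2·(2²-3·10·2+3·10²)/(6·50000) = -61/18750 rad
Load 3 — triangular load w₀=8 kN/m (0→w₀ over full span):
  θ_3 = (w₀Lx²/4-w₀L²x/3-w₀x⁴/(24L))/EI = (8·10·2²/4-8·10²·2/3-8·2⁴/(24·10))/50000 = -851/93750 rad
Superposition: θ = Σ θ_i = -4429/375000 rad ≈ -0.011811 rad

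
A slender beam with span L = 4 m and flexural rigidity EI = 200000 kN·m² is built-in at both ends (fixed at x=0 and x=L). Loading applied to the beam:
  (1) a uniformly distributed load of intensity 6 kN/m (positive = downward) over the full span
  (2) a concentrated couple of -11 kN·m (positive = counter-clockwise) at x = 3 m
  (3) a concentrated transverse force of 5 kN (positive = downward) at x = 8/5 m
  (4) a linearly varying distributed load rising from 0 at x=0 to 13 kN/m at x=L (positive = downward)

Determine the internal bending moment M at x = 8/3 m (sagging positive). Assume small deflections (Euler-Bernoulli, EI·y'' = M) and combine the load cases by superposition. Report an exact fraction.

Load 1 — uniform load w=6 kN/m over full span:
  M_1 = wLx/2 - wL²/12 - wx²/2 = 6·4·(8/3)/2 - 6·4²/12 - 6·(8/3)²/2 = 8/3 kN·m
Load 2 — applied couple M₀=-11 kN·m at a=3 m (b=L-a=1):
  M_2 = R_Ax - M_A  [x≤a] with R_A=-99/32, M_A=-55/16 = (-99/32)·(8/3) - (-55/16) = -77/16 kN·m
Load 3 — point force P=5 kN at a=8/5 m (b=L-a=12/5):
  M_3 = Pa²(a+3b)(L-x)/L³ - Pa²b/L²  [x>a] = 5·(8/5)²·((8/5)+3·(12/5))·(4-(8/3))/4³ - 5·(8/5)²·(12/5)/4² = 32/75 kN·m
Load 4 — triangular load w₀=13 kN/m (0→w₀ over full span):
  M_4 = 3w₀Lx/20 - w₀L²/30 - w₀x³/(6L) = 3·13·4·(8/3)/20 - 13·4²/30 - 13·(8/3)³/(6·4) = 1456/405 kN·m
Superposition: M = Σ M_i = 60779/32400 kN·m ≈ 1.875895 kN·m

M(8/3) = 60779/32400 kN·m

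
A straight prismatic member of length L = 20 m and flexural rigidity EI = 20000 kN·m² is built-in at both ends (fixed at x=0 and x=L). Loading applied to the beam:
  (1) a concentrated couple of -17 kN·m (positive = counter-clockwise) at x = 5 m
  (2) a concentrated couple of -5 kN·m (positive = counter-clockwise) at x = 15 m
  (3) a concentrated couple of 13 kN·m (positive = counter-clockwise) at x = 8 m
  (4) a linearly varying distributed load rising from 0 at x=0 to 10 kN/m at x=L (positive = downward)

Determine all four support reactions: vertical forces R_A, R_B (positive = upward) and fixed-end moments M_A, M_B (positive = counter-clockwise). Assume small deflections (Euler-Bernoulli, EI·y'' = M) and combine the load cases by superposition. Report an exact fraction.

Load 1 — applied couple M₀=-17 kN·m at a=5 m (b=L-a=15):
  R_A = 6M₀ab/L³ = 6·(-17)·5·15/20³ = -153/160 kN
  M_A = M₀b(2a-b)/L² = (-17)·15·(2·5-15)/20² = 51/16 kN·m
  R_B = -6M₀ab/L³ = -6·(-17)·5·15/20³ = 153/160 kN
  M_B = M₀a(2b-a)/L² = (-17)·5·(2·15-5)/20² = -85/16 kN·m
Load 2 — applied couple M₀=-5 kN·m at a=15 m (b=L-a=5):
  R_A = 6M₀ab/L³ = 6·(-5)·15·5/20³ = -9/32 kN
  M_A = M₀b(2a-b)/L² = (-5)·5·(2·15-5)/20² = -25/16 kN·m
  R_B = -6M₀ab/L³ = -6·(-5)·15·5/20³ = 9/32 kN
  M_B = M₀a(2b-a)/L² = (-5)·15·(2·5-15)/20² = 15/16 kN·m
Load 3 — applied couple M₀=13 kN·m at a=8 m (b=L-a=12):
  R_A = 6M₀ab/L³ = 6·13·8·12/20³ = 117/125 kN
  M_A = M₀b(2a-b)/L² = 13·12·(2·8-12)/20² = 39/25 kN·m
  R_B = -6M₀ab/L³ = -6·13·8·12/20³ = -117/125 kN
  M_B = M₀a(2b-a)/L² = 13·8·(2·12-8)/20² = 104/25 kN·m
Load 4 — triangular load w₀=10 kN/m (0→w₀ over full span):
  R_A = 3w₀L/20 = 3·10·20/20 = 30 kN
  M_A = w₀L²/30 = 10·20²/30 = 400/3 kN·m
  R_B = 7w₀L/20 = 7·10·20/20 = 70 kN
  M_B = -w₀L²/20 = -10·20²/20 = -200 kN·m
Superposition: R_A = 59397/2000 kN, M_A = 81911/600 kN·m, R_B = 140603/2000 kN, M_B = -40043/200 kN·m

R_A = 59397/2000 kN, M_A = 81911/600 kN·m, R_B = 140603/2000 kN, M_B = -40043/200 kN·m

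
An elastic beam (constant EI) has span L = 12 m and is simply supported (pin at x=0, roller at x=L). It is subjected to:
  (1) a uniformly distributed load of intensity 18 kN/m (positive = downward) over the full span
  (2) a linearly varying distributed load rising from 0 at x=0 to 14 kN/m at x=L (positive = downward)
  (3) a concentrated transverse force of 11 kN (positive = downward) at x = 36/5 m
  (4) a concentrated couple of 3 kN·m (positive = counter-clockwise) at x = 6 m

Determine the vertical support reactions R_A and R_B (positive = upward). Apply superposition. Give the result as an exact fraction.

R_A = 2813/20 kN, R_B = 3407/20 kN

Load 1 — uniform load w=18 kN/m over full span:
  R_A = wL/2 = 18·12/2 = 108 kN
  R_B = wL/2 = 18·12/2 = 108 kN
Load 2 — triangular load w₀=14 kN/m (0→w₀ over full span):
  R_A = w₀L/6 = 14·12/6 = 28 kN
  R_B = w₀L/3 = 14·12/3 = 56 kN
Load 3 — point force P=11 kN at a=36/5 m (b=L-a=24/5):
  R_A = Pb/L = 11·(24/5)/12 = 22/5 kN
  R_B = Pa/L = 11·(36/5)/12 = 33/5 kN
Load 4 — applied couple M₀=3 kN·m at a=6 m (b=L-a=6):
  R_A = M₀/L = 3/12 = 1/4 kN
  R_B = -M₀/L = -3/12 = -1/4 kN
Superposition: R_A = 2813/20 kN, R_B = 3407/20 kN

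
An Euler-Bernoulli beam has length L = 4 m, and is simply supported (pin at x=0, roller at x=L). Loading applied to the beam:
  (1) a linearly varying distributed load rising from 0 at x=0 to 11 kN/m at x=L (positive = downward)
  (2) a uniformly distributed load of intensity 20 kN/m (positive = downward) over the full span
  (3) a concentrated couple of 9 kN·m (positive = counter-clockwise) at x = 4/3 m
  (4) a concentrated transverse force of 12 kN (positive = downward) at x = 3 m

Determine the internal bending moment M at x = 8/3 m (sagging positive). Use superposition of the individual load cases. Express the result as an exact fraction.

Load 1 — triangular load w₀=11 kN/m (0→w₀ over full span):
  M_1 = w₀Lx/6 - w₀x³/(6L) = 11·4·(8/3)/6 - 11·(8/3)³/(6·4) = 880/81 kN·m
Load 2 — uniform load w=20 kN/m over full span:
  M_2 = wx(L-x)/2 = 20·(8/3)·(4-(8/3))/2 = 320/9 kN·m
Load 3 — applied couple M₀=9 kN·m at a=4/3 m (b=L-a=8/3):
  M_3 = M₀x/L - M₀  [x>a] = 9·(8/3)/4 - 9 = -3 kN·m
Load 4 — point force P=12 kN at a=3 m (b=L-a=1):
  M_4 = Pbx/L  [x≤a] = 12·1·(8/3)/4 = 8 kN·m
Superposition: M = Σ M_i = 4165/81 kN·m ≈ 51.419753 kN·m

M(8/3) = 4165/81 kN·m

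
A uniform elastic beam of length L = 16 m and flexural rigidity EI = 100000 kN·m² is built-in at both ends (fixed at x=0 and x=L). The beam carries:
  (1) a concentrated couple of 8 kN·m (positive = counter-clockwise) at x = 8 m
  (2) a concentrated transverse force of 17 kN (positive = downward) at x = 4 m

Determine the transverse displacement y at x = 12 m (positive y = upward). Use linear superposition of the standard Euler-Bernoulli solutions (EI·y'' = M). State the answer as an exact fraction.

y(12) = -197/300000 m

Load 1 — applied couple M₀=8 kN·m at a=8 m (b=L-a=8):
  y_1 = (R_Ax³/6 - M_Ax²/2 - M₀(x-a)²/2)/EI  [x>a] with R_A=3/4, M_A=2 = ((3/4)·12³/6 - 2·12²/2 - 8·(12-8)²/2)/100000 = 1/12500 m
Load 2 — point force P=17 kN at a=4 m (b=L-a=12):
  y_2 = -Pa²(L-x)²(3bL-(3b+a)(L-x))/(6L³EI)  [x>a] = -17·4²·(16-12)²·(3·12·16-(3·12+4)·(16-12))/(6·16³·100000) = -221/300000 m
Superposition: y = Σ y_i = -197/300000 m ≈ -0.000657 m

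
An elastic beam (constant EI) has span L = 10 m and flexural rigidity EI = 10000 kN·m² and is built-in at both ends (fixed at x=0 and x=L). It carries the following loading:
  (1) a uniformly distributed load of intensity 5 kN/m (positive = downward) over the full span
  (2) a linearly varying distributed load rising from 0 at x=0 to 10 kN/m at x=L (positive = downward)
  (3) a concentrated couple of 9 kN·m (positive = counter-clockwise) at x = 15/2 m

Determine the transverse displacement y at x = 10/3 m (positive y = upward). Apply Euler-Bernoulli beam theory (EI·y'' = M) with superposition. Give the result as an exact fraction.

y(10/3) = -48587/2332800 m

Load 1 — uniform load w=5 kN/m over full span:
  y_1 = -wx²(L-x)²/(24EI) = -5·(10/3)²·(10-(10/3))²/(24·10000) = -5/486 m
Load 2 — triangular load w₀=10 kN/m (0→w₀ over full span):
  y_2 = -w₀x²(L-x)²(x+2L)/(120LEI) = -10·(10/3)²·(10-(10/3))²·((10/3)+2·10)/(120·10·10000) = -7/729 m
Load 3 — applied couple M₀=9 kN·m at a=15/2 m (b=L-a=5/2):
  y_3 = (R_Ax³/6 - M_Ax²/2)/EI  [x≤a] with R_A=81/80, M_A=45/16 = ((81/80)·(10/3)³/6 - (45/16)·(10/3)²/2)/10000 = -3/3200 m
Superposition: y = Σ y_i = -48587/2332800 m ≈ -0.020828 m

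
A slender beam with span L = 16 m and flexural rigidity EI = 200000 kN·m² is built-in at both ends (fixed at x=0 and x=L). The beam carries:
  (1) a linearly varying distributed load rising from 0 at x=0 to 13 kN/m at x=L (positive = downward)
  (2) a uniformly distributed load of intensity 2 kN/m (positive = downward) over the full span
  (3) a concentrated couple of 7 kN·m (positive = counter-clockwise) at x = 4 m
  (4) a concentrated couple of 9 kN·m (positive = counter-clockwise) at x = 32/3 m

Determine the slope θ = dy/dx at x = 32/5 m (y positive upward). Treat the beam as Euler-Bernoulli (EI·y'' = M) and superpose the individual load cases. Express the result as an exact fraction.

θ(32/5) = -50851/62500000 rad

Load 1 — triangular load w₀=13 kN/m (0→w₀ over full span):
  θ_1 = -w₀(2x(L-x)(L-2x)(x+2L)+x²(L-x)²)/(120LEI) = -13·(2·(32/5)·(16-(32/5))·(16-2·(32/5))·((32/5)+2·16)+(32/5)²·(16-(32/5))²)/(120·16·200000) = -1248/1953125 rad
Load 2 — uniform load w=2 kN/m over full span:
  θ_2 = -wx(L-x)(L-2x)/(12EI) = -2·(32/5)·(16-(32/5))·(16-2·(32/5))/(12·200000) = -64/390625 rad
Load 3 — applied couple M₀=7 kN·m at a=4 m (b=L-a=12):
  θ_3 = (R_Ax²/2 - M_Ax - M₀(x-a))/EI  [x>a] with R_A=63/128, M_A=-21/16 = ((63/128)·(32/5)²/2 - (-21/16)·(32/5) - 7·((32/5)-4))/200000 = 21/2500000 rad
Load 4 — applied couple M₀=9 kN·m at a=32/3 m (b=L-a=16/3):
  θ_4 = (R_Ax²/2 - M_Ax)/EI  [x≤a] with R_A=3/4, M_A=3 = ((3/4)·(32/5)²/2 - 3·(32/5))/200000 = -3/156250 rad
Superposition: θ = Σ θ_i = -50851/62500000 rad ≈ -0.000814 rad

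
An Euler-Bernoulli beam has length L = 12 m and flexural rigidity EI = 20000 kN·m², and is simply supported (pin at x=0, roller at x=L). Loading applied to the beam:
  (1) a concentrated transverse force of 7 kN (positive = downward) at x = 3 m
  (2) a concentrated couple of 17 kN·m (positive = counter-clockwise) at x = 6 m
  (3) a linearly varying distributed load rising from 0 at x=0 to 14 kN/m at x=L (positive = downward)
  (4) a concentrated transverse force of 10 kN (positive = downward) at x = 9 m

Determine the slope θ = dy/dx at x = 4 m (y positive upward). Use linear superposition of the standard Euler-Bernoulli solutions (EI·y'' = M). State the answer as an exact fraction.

θ(4) = -111199/7200000 rad

Load 1 — point force P=7 kN at a=3 m (b=L-a=9):
  θ_1 = -Pa(2L²-6Lx+3x²+a²)/(6LEI)  [x>a] = -7·3·(2·12²-6·12·4+3·4²+3²)/(6·12·20000) = -133/160000 rad
Load 2 — applied couple M₀=17 kN·m at a=6 m (b=L-a=6):
  θ_2 = (M₀x²/(2L)+C₁)/EI  [x≤a] with C₁=M₀(3b²-L²)/(6L)=-17/2 = (17·4²/(2·12)+(-17/2))/20000 = 17/120000 rad
Load 3 — triangular load w₀=14 kN/m (0→w₀ over full span):
  θ_3 = -w₀(7L⁴-30L²x²+15x⁴)/(360LEI) = -14·(7·12⁴-30·12²·4²+15·4⁴)/(360·12·20000) = -364/28125 rad
Load 4 — point force P=10 kN at a=9 m (b=L-a=3):
  θ_4 = -Pb(L²-b²-3x²)/(6LEI)  [x≤a] = -10·3·(12²-3²-3·4²)/(6·12·20000) = -29/16000 rad
Superposition: θ = Σ θ_i = -111199/7200000 rad ≈ -0.015444 rad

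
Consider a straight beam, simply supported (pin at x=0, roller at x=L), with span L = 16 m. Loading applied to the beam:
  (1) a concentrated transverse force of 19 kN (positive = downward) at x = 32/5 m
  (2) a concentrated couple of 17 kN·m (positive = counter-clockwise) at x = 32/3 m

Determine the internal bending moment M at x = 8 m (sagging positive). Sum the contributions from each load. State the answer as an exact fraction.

Load 1 — point force P=19 kN at a=32/5 m (b=L-a=48/5):
  M_1 = Pa(L-x)/L  [x>a] = 19·(32/5)·(16-8)/16 = 304/5 kN·m
Load 2 — applied couple M₀=17 kN·m at a=32/3 m (b=L-a=16/3):
  M_2 = M₀x/L  [x≤a] = 17·8/16 = 17/2 kN·m
Superposition: M = Σ M_i = 693/10 kN·m ≈ 69.300000 kN·m

M(8) = 693/10 kN·m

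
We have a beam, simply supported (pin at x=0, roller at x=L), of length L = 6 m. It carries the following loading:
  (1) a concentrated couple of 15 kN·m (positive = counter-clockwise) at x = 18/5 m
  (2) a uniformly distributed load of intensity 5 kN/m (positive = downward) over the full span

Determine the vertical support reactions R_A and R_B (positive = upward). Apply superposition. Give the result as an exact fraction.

R_A = 35/2 kN, R_B = 25/2 kN

Load 1 — applied couple M₀=15 kN·m at a=18/5 m (b=L-a=12/5):
  R_A = M₀/L = 15/6 = 5/2 kN
  R_B = -M₀/L = -15/6 = -5/2 kN
Load 2 — uniform load w=5 kN/m over full span:
  R_A = wL/2 = 5·6/2 = 15 kN
  R_B = wL/2 = 5·6/2 = 15 kN
Superposition: R_A = 35/2 kN, R_B = 25/2 kN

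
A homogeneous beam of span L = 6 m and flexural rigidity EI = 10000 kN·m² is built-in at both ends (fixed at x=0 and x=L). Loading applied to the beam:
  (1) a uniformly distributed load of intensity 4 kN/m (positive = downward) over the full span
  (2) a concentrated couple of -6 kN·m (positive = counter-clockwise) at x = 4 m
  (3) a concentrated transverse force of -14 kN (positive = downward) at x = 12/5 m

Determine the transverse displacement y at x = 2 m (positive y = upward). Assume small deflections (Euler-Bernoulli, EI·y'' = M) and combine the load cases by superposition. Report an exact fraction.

y(2) = 1027/2812500 m

Load 1 — uniform load w=4 kN/m over full span:
  y_1 = -wx²(L-x)²/(24EI) = -4·2²·(6-2)²/(24·10000) = -2/1875 m
Load 2 — applied couple M₀=-6 kN·m at a=4 m (b=L-a=2):
  y_2 = (R_Ax³/6 - M_Ax²/2)/EI  [x≤a] with R_A=-4/3, M_A=-2 = ((-4/3)·2³/6 - (-2)·2²/2)/10000 = 1/4500 m
Load 3 — point force P=-14 kN at a=12/5 m (b=L-a=18/5):
  y_3 = -Pb²x²(3aL-(3a+b)x)/(6L³EI)  [x≤a] = -(-14)·(18/5)²·2²·(3·(12/5)·6-(3·(12/5)+(18/5))·2)/(6·6³·10000) = 189/156250 m
Superposition: y = Σ y_i = 1027/2812500 m ≈ 0.000365 m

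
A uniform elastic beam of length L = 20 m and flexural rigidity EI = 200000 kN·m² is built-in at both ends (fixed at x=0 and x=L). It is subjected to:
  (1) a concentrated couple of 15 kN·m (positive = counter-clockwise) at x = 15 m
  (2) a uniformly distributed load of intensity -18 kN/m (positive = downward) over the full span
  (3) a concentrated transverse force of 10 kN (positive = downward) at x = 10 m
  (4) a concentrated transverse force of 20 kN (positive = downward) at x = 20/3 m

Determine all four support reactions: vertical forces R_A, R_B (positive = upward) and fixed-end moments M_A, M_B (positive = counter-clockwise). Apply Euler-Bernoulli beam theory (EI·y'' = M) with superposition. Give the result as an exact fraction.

Load 1 — applied couple M₀=15 kN·m at a=15 m (b=L-a=5):
  R_A = 6M₀ab/L³ = 6·15·15·5/20³ = 27/32 kN
  M_A = M₀b(2a-b)/L² = 15·5·(2·15-5)/20² = 75/16 kN·m
  R_B = -6M₀ab/L³ = -6·15·15·5/20³ = -27/32 kN
  M_B = M₀a(2b-a)/L² = 15·15·(2·5-15)/20² = -45/16 kN·m
Load 2 — uniform load w=-18 kN/m over full span:
  R_A = wL/2 = (-18)·20/2 = -180 kN
  M_A = wL²/12 = (-18)·20²/12 = -600 kN·m
  R_B = wL/2 = (-18)·20/2 = -180 kN
  M_B = -wL²/12 = -(-18)·20²/12 = 600 kN·m
Load 3 — point force P=10 kN at a=10 m (b=L-a=10):
  R_A = Pb²(3a+b)/L³ = 10·10²·(3·10+10)/20³ = 5 kN
  M_A = Pab²/L² = 10·10·10²/20² = 25 kN·m
  R_B = Pa²(a+3b)/L³ = 10·10²·(10+3·10)/20³ = 5 kN
  M_B = -Pa²b/L² = -10·10²·10/20² = -25 kN·m
Load 4 — point force P=20 kN at a=20/3 m (b=L-a=40/3):
  R_A = Pb²(3a+b)/L³ = 20·(40/3)²·(3·(20/3)+(40/3))/20³ = 400/27 kN
  M_A = Pab²/L² = 20·(20/3)·(40/3)²/20² = 1600/27 kN·m
  R_B = Pa²(a+3b)/L³ = 20·(20/3)²·((20/3)+3·(40/3))/20³ = 140/27 kN
  M_B = -Pa²b/L² = -20·(20/3)²·(40/3)/20² = -800/27 kN·m
Superposition: R_A = -137671/864 kN, M_A = -220775/432 kN·m, R_B = -147449/864 kN, M_B = 234385/432 kN·m

R_A = -137671/864 kN, M_A = -220775/432 kN·m, R_B = -147449/864 kN, M_B = 234385/432 kN·m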